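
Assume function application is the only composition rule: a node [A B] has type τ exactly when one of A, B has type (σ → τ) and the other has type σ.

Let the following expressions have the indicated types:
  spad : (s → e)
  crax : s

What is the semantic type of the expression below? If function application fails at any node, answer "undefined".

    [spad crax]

e

[spad crax]: spad is (s → e), crax is s; result e.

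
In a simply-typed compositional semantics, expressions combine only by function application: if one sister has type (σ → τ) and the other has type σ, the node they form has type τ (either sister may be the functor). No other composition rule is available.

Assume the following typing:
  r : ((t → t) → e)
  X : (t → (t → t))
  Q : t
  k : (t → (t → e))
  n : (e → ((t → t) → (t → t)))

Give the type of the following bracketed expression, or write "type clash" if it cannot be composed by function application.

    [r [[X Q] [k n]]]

type clash

[X Q]: functor X : (t → (t → t)), argument Q : t; result (t → t).
[k n]: (t → (t → e)) with (e → ((t → t) → (t → t))) — neither is a function whose domain matches the other; composition fails here.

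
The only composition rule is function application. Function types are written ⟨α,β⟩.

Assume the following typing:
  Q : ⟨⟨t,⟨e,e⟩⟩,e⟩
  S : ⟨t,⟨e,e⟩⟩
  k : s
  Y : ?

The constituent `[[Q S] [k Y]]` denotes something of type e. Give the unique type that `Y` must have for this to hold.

[[Q S] [k Y]] is required to be e. [Q S] : e cannot yield e as functor, so [k Y] : ⟨e,e⟩.
[k Y] is required to be ⟨e,e⟩. k : s cannot yield ⟨e,e⟩ as functor, so Y : ⟨s,⟨e,e⟩⟩.

⟨s,⟨e,e⟩⟩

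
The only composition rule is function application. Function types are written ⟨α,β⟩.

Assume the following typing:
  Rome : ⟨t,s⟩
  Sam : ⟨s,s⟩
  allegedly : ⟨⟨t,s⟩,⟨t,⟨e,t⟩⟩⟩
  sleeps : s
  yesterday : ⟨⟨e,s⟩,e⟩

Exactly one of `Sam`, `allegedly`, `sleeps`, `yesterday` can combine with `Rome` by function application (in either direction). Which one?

Sam : ⟨s,s⟩ — Rome needs t; Sam needs s; neither fits.
allegedly — combines: allegedly : ⟨⟨t,s⟩,⟨t,⟨e,t⟩⟩⟩ takes Rome : ⟨t,s⟩ as argument, giving ⟨t,⟨e,t⟩⟩.
sleeps : s — Rome needs t; sleeps needs nothing (atomic); neither fits.
yesterday : ⟨⟨e,s⟩,e⟩ — Rome needs t; yesterday needs ⟨e,s⟩; neither fits.

allegedly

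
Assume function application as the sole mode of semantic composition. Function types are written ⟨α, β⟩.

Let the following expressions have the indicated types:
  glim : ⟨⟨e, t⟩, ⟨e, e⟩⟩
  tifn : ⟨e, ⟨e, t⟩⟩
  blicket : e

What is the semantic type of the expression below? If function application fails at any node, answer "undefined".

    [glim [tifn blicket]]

⟨e, e⟩

[tifn blicket]: tifn is ⟨e, ⟨e, t⟩⟩, blicket is e; result ⟨e, t⟩.
[glim [tifn blicket]]: glim is ⟨⟨e, t⟩, ⟨e, e⟩⟩, [tifn blicket] is ⟨e, t⟩; result ⟨e, e⟩.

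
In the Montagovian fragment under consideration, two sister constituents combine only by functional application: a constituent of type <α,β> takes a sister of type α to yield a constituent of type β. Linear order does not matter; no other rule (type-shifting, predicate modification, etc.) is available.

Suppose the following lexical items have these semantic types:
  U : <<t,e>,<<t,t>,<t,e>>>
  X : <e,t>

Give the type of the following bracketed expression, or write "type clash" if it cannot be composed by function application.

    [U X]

type clash

At [U X]: neither <<t,e>,<<t,t>,<t,e>>> nor <e,t> can take the other as argument; the node is ill-typed.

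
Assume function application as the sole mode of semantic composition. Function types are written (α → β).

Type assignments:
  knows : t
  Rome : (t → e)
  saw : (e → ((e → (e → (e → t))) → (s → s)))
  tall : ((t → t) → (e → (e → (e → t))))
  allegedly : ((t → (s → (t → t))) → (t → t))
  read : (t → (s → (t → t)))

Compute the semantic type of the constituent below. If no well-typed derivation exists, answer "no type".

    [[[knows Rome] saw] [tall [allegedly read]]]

(s → s)

[knows Rome]: (t → e) applied to t yields e.
[[knows Rome] saw]: (e → ((e → (e → (e → t))) → (s → s))) applied to e yields ((e → (e → (e → t))) → (s → s)).
[allegedly read]: ((t → (s → (t → t))) → (t → t)) applied to (t → (s → (t → t))) yields (t → t).
[tall [allegedly read]]: ((t → t) → (e → (e → (e → t)))) applied to (t → t) yields (e → (e → (e → t))).
[[[knows Rome] saw] [tall [allegedly read]]]: ((e → (e → (e → t))) → (s → s)) applied to (e → (e → (e → t))) yields (s → s).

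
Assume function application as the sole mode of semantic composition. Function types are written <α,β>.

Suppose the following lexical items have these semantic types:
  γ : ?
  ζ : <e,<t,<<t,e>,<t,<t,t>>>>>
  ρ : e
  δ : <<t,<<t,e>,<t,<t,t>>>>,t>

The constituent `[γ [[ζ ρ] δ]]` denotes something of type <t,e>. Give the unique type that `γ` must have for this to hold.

For [γ [[ζ ρ] δ]] to have type <t,e> with [[ζ ρ] δ] of type t, γ must be the function: γ : <t,<t,e>>.

<t,<t,e>>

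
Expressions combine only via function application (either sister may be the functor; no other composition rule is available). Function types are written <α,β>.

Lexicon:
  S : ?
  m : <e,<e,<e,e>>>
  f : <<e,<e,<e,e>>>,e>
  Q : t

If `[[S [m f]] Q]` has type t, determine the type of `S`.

[[S [m f]] Q] must have type t. The sister Q has type t; that is not a function onto t, so [S [m f]] must be the functor, of type <t,t>.
[S [m f]] must have type <t,t>. The sister [m f] has type e; that is not a function onto <t,t>, so S must be the functor, of type <e,<t,t>>.

<e,<t,t>>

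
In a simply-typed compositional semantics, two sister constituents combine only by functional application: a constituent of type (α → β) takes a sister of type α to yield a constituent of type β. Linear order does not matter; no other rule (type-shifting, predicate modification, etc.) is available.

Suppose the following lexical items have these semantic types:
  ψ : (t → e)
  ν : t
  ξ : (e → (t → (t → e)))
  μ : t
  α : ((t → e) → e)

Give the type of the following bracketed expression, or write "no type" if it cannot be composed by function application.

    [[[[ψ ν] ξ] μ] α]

e

[ψ ν]: ψ is (t → e), ν is t; result e.
[[ψ ν] ξ]: ξ is (e → (t → (t → e))), [ψ ν] is e; result (t → (t → e)).
[[[ψ ν] ξ] μ]: [[ψ ν] ξ] is (t → (t → e)), μ is t; result (t → e).
[[[[ψ ν] ξ] μ] α]: α is ((t → e) → e), [[[ψ ν] ξ] μ] is (t → e); result e.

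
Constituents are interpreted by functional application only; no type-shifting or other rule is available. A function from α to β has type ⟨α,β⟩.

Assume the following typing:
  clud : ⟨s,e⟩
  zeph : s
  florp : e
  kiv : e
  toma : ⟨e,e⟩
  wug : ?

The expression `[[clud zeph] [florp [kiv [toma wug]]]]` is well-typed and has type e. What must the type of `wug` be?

[[clud zeph] [florp [kiv [toma wug]]]] must have type e. The sister [clud zeph] has type e; that is not a function onto e, so [florp [kiv [toma wug]]] must be the functor, of type ⟨e,e⟩.
[florp [kiv [toma wug]]] must have type ⟨e,e⟩. The sister florp has type e; that is not a function onto ⟨e,e⟩, so [kiv [toma wug]] must be the functor, of type ⟨e,⟨e,e⟩⟩.
[kiv [toma wug]] must have type ⟨e,⟨e,e⟩⟩. The sister kiv has type e; that is not a function onto ⟨e,⟨e,e⟩⟩, so [toma wug] must be the functor, of type ⟨e,⟨e,⟨e,e⟩⟩⟩.
[toma wug] must have type ⟨e,⟨e,⟨e,e⟩⟩⟩. The sister toma has type ⟨e,e⟩; that is not a function onto ⟨e,⟨e,⟨e,e⟩⟩⟩, so wug must be the functor, of type ⟨⟨e,e⟩,⟨e,⟨e,⟨e,e⟩⟩⟩⟩.

⟨⟨e,e⟩,⟨e,⟨e,⟨e,e⟩⟩⟩⟩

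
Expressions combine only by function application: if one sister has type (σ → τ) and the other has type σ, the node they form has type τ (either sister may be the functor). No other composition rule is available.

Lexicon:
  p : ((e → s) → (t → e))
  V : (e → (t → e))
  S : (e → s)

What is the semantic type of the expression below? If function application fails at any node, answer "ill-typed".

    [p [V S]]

ill-typed

[V S]: (e → (t → e)) with (e → s) — neither is a function whose domain matches the other; composition fails here.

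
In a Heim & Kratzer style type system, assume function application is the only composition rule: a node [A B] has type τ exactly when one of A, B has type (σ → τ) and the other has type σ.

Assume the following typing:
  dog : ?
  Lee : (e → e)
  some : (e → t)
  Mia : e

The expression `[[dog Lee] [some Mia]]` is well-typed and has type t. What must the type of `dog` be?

[[dog Lee] [some Mia]] must have type t. The sister [some Mia] has type t; that is not a function onto t, so [dog Lee] must be the functor, of type (t → t).
[dog Lee] must have type (t → t). The sister Lee has type (e → e); that is not a function onto (t → t), so dog must be the functor, of type ((e → e) → (t → t)).

((e → e) → (t → t))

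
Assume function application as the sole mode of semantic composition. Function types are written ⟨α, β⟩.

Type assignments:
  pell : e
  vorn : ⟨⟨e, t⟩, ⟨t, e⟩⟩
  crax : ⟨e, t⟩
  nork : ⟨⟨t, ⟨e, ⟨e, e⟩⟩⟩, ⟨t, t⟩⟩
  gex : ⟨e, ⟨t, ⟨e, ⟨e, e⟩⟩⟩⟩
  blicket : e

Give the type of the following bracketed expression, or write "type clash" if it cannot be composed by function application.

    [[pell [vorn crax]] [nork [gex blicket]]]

type clash

[vorn crax]: ⟨⟨e, t⟩, ⟨t, e⟩⟩ applied to ⟨e, t⟩ yields ⟨t, e⟩.
[pell [vorn crax]]: e with ⟨t, e⟩ — neither is a function whose domain matches the other; composition fails here.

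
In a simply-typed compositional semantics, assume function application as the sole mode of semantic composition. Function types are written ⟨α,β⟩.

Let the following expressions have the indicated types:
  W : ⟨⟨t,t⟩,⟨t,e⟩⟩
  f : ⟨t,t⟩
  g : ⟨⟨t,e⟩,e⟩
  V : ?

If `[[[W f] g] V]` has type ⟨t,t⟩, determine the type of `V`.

⟨e,⟨t,t⟩⟩

For [[[W f] g] V] to have type ⟨t,t⟩ with [[W f] g] of type e, V must be the function: V : ⟨e,⟨t,t⟩⟩.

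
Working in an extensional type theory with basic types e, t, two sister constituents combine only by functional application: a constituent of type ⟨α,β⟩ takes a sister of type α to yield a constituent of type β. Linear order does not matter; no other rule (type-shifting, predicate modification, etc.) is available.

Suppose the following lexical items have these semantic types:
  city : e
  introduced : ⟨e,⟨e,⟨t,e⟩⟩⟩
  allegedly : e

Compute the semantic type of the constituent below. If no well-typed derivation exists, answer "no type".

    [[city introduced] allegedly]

⟨t,e⟩

[city introduced]: introduced is ⟨e,⟨e,⟨t,e⟩⟩⟩, city is e; result ⟨e,⟨t,e⟩⟩.
[[city introduced] allegedly]: [city introduced] is ⟨e,⟨t,e⟩⟩, allegedly is e; result ⟨t,e⟩.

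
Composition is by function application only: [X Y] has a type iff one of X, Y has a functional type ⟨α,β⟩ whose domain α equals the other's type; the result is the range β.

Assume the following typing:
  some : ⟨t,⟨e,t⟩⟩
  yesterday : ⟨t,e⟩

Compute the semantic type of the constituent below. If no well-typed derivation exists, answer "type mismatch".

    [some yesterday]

At [some yesterday]: neither ⟨t,⟨e,t⟩⟩ nor ⟨t,e⟩ can take the other as argument; the node is ill-typed.

type mismatch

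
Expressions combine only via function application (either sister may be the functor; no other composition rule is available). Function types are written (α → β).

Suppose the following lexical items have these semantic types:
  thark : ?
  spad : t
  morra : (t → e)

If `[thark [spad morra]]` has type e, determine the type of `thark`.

(e → e)

[thark [spad morra]] is required to be e. [spad morra] : e cannot yield e as functor, so thark : (e → e).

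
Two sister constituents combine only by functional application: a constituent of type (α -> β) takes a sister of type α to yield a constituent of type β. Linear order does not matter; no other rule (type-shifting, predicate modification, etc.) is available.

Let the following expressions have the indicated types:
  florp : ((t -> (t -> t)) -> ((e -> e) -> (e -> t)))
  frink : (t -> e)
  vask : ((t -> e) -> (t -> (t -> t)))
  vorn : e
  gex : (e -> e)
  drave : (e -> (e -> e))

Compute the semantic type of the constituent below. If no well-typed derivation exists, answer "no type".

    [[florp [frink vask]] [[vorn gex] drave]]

[frink vask]: ((t -> e) -> (t -> (t -> t))) applied to (t -> e) yields (t -> (t -> t)).
[florp [frink vask]]: ((t -> (t -> t)) -> ((e -> e) -> (e -> t))) applied to (t -> (t -> t)) yields ((e -> e) -> (e -> t)).
[vorn gex]: (e -> e) applied to e yields e.
[[vorn gex] drave]: (e -> (e -> e)) applied to e yields (e -> e).
[[florp [frink vask]] [[vorn gex] drave]]: ((e -> e) -> (e -> t)) applied to (e -> e) yields (e -> t).

(e -> t)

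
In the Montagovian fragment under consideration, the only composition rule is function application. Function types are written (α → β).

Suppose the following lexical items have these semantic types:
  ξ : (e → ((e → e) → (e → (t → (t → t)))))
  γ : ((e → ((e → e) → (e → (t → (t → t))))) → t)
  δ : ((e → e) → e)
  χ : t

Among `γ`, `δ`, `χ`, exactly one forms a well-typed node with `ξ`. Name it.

γ

γ — combines: γ : ((e → ((e → e) → (e → (t → (t → t))))) → t) takes ξ : (e → ((e → e) → (e → (t → (t → t))))) as argument, giving t.
δ : ((e → e) → e) — neither side's domain matches the other.
χ : t — neither side's domain matches the other.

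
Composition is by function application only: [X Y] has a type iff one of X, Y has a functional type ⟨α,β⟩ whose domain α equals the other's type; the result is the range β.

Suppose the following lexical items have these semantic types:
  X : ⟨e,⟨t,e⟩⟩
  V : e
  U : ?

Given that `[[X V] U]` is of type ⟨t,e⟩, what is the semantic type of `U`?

For [[X V] U] to have type ⟨t,e⟩ with [X V] of type ⟨t,e⟩, U must be the function: U : ⟨⟨t,e⟩,⟨t,e⟩⟩.

⟨⟨t,e⟩,⟨t,e⟩⟩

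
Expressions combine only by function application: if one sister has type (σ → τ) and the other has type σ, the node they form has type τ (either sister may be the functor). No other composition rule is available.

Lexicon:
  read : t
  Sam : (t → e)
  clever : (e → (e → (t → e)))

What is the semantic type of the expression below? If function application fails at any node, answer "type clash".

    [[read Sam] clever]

[read Sam]: functor Sam : (t → e), argument read : t; result e.
[[read Sam] clever]: functor clever : (e → (e → (t → e))), argument [read Sam] : e; result (e → (t → e)).

(e → (t → e))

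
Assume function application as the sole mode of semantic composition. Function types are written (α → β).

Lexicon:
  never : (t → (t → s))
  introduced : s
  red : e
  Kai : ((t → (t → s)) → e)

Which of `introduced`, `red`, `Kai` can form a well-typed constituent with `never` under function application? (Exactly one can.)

introduced : s — no; never wants t, and introduced wants nothing (atomic).
red : e — no; never wants t, and red wants nothing (atomic).
Kai — combines: Kai : ((t → (t → s)) → e) takes never : (t → (t → s)) as argument, giving e.

Kai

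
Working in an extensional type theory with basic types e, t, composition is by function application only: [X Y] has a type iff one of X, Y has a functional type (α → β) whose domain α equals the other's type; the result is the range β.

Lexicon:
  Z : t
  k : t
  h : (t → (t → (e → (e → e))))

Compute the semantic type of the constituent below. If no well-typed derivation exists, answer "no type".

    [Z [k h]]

(e → (e → e))

[k h] — h of type (t → (t → (e → (e → e)))) combines with k of type t: type (t → (e → (e → e))).
[Z [k h]] — [k h] of type (t → (e → (e → e))) combines with Z of type t: type (e → (e → e)).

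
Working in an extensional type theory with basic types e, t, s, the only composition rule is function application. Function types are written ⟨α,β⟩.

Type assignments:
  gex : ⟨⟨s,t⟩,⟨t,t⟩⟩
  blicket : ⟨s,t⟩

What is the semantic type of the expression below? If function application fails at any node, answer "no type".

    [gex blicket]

[gex blicket] — gex of type ⟨⟨s,t⟩,⟨t,t⟩⟩ combines with blicket of type ⟨s,t⟩: type ⟨t,t⟩.

⟨t,t⟩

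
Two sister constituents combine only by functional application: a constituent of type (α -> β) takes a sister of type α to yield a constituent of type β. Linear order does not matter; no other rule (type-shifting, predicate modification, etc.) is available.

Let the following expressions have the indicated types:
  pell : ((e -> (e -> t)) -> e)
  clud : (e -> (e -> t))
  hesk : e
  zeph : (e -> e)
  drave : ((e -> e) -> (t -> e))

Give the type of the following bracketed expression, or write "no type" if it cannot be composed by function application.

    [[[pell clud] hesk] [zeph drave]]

[pell clud]: pell is ((e -> (e -> t)) -> e), clud is (e -> (e -> t)); result e.
[[pell clud] hesk]: e with e — neither is a function whose domain matches the other; composition fails here.

no type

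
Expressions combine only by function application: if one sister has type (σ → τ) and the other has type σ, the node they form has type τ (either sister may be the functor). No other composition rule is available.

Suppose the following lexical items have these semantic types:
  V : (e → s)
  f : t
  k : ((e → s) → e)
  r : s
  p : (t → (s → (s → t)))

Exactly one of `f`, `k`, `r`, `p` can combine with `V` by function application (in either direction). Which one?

f : t — V needs e; f needs nothing (atomic); neither fits.
k — combines: k : ((e → s) → e) takes V : (e → s) as argument, giving e.
r : s — V needs e; r needs nothing (atomic); neither fits.
p : (t → (s → (s → t))) — V needs e; p needs t; neither fits.

k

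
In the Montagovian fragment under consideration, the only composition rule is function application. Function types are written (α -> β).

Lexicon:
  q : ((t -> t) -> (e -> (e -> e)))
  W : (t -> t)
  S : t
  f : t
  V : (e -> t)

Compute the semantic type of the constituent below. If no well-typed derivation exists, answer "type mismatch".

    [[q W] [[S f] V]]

[q W]: ((t -> t) -> (e -> (e -> e))) applied to (t -> t) yields (e -> (e -> e)).
At [S f]: neither t nor t can take the other as argument; the node is ill-typed.

type mismatch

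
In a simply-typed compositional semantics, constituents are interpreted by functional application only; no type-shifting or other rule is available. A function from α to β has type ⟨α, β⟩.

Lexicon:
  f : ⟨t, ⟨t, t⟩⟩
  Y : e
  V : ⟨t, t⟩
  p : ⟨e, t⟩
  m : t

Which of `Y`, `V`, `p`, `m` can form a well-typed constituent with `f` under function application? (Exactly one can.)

Y : e — does not combine with f.
V : ⟨t, t⟩ — does not combine with f.
p : ⟨e, t⟩ — does not combine with f.
m — combines: f : ⟨t, ⟨t, t⟩⟩ takes m : t as argument, giving ⟨t, t⟩.

m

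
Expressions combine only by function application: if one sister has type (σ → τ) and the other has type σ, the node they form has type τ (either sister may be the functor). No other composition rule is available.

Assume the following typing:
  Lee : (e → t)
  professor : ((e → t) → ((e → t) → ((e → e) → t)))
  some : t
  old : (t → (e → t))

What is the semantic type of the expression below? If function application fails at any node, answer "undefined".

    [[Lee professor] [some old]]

((e → e) → t)

At [Lee professor], professor : ((e → t) → ((e → t) → ((e → e) → t))) takes Lee : (e → t), giving ((e → t) → ((e → e) → t)).
At [some old], old : (t → (e → t)) takes some : t, giving (e → t).
At [[Lee professor] [some old]], [Lee professor] : ((e → t) → ((e → e) → t)) takes [some old] : (e → t), giving ((e → e) → t).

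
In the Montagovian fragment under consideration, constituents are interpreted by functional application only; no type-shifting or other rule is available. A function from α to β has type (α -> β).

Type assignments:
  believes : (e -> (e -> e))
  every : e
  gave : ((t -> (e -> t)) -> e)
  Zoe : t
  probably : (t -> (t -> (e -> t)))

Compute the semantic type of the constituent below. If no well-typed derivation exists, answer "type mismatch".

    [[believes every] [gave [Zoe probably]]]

[believes every]: (e -> (e -> e)) applied to e yields (e -> e).
[Zoe probably]: (t -> (t -> (e -> t))) applied to t yields (t -> (e -> t)).
[gave [Zoe probably]]: ((t -> (e -> t)) -> e) applied to (t -> (e -> t)) yields e.
[[believes every] [gave [Zoe probably]]]: (e -> e) applied to e yields e.

e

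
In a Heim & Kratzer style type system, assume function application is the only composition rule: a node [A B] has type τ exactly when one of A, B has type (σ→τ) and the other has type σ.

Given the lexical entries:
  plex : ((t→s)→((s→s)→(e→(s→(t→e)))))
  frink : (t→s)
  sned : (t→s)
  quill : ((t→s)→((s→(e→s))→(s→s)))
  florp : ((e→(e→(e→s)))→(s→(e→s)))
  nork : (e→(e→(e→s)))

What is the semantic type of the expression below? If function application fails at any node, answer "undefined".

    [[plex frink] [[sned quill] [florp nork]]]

[plex frink]: functor plex : ((t→s)→((s→s)→(e→(s→(t→e))))), argument frink : (t→s); result ((s→s)→(e→(s→(t→e)))).
[sned quill]: functor quill : ((t→s)→((s→(e→s))→(s→s))), argument sned : (t→s); result ((s→(e→s))→(s→s)).
[florp nork]: functor florp : ((e→(e→(e→s)))→(s→(e→s))), argument nork : (e→(e→(e→s))); result (s→(e→s)).
[[sned quill] [florp nork]]: functor [sned quill] : ((s→(e→s))→(s→s)), argument [florp nork] : (s→(e→s)); result (s→s).
[[plex frink] [[sned quill] [florp nork]]]: functor [plex frink] : ((s→s)→(e→(s→(t→e)))), argument [[sned quill] [florp nork]] : (s→s); result (e→(s→(t→e))).

(e→(s→(t→e)))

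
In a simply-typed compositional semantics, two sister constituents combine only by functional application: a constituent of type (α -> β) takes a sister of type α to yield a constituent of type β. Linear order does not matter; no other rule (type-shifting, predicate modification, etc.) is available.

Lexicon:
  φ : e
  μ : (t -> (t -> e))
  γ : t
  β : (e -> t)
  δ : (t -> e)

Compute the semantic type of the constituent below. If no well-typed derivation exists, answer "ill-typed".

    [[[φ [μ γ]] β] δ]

[μ γ]: μ is (t -> (t -> e)), γ is t; result (t -> e).
[φ [μ γ]]: e and (t -> e) cannot combine by function application — type clash.

ill-typed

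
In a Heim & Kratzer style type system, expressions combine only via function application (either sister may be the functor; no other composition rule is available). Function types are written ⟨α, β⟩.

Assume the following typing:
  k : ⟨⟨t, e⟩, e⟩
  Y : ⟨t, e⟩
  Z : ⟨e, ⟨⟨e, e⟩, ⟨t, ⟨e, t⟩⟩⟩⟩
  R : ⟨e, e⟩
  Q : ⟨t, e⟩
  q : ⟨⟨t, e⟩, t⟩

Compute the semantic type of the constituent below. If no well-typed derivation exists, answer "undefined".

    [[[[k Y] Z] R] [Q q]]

[k Y] — k of type ⟨⟨t, e⟩, e⟩ combines with Y of type ⟨t, e⟩: type e.
[[k Y] Z] — Z of type ⟨e, ⟨⟨e, e⟩, ⟨t, ⟨e, t⟩⟩⟩⟩ combines with [k Y] of type e: type ⟨⟨e, e⟩, ⟨t, ⟨e, t⟩⟩⟩.
[[[k Y] Z] R] — [[k Y] Z] of type ⟨⟨e, e⟩, ⟨t, ⟨e, t⟩⟩⟩ combines with R of type ⟨e, e⟩: type ⟨t, ⟨e, t⟩⟩.
[Q q] — q of type ⟨⟨t, e⟩, t⟩ combines with Q of type ⟨t, e⟩: type t.
[[[[k Y] Z] R] [Q q]] — [[[k Y] Z] R] of type ⟨t, ⟨e, t⟩⟩ combines with [Q q] of type t: type ⟨e, t⟩.

⟨e, t⟩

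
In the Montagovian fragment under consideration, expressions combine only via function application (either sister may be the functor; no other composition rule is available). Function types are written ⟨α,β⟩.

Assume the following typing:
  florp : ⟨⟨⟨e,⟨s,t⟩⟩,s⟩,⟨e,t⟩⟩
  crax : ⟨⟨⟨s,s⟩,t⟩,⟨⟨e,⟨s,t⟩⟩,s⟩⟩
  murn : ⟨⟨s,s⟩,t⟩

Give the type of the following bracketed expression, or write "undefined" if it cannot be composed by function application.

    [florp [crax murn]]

⟨e,t⟩

[crax murn]: ⟨⟨⟨s,s⟩,t⟩,⟨⟨e,⟨s,t⟩⟩,s⟩⟩ applied to ⟨⟨s,s⟩,t⟩ yields ⟨⟨e,⟨s,t⟩⟩,s⟩.
[florp [crax murn]]: ⟨⟨⟨e,⟨s,t⟩⟩,s⟩,⟨e,t⟩⟩ applied to ⟨⟨e,⟨s,t⟩⟩,s⟩ yields ⟨e,t⟩.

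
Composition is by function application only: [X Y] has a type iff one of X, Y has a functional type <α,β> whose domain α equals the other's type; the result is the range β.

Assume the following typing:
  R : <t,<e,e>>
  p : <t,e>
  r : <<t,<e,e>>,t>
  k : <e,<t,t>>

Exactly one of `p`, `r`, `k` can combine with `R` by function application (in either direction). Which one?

p : <t,e> — no; R wants t, and p wants t.
r — combines: r : <<t,<e,e>>,t> takes R : <t,<e,e>> as argument, giving t.
k : <e,<t,t>> — no; R wants t, and k wants e.

r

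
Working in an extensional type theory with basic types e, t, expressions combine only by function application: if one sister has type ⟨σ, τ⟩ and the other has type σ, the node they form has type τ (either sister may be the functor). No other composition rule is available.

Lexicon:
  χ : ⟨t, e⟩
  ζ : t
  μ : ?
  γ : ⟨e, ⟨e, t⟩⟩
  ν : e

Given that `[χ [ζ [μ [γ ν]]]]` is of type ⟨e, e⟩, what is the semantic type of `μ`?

⟨⟨e, t⟩, ⟨t, ⟨⟨t, e⟩, ⟨e, e⟩⟩⟩⟩

For [χ [ζ [μ [γ ν]]]] to have type ⟨e, e⟩ with χ of type ⟨t, e⟩, [ζ [μ [γ ν]]] must be the function: [ζ [μ [γ ν]]] : ⟨⟨t, e⟩, ⟨e, e⟩⟩.
For [ζ [μ [γ ν]]] to have type ⟨⟨t, e⟩, ⟨e, e⟩⟩ with ζ of type t, [μ [γ ν]] must be the function: [μ [γ ν]] : ⟨t, ⟨⟨t, e⟩, ⟨e, e⟩⟩⟩.
For [μ [γ ν]] to have type ⟨t, ⟨⟨t, e⟩, ⟨e, e⟩⟩⟩ with [γ ν] of type ⟨e, t⟩, μ must be the function: μ : ⟨⟨e, t⟩, ⟨t, ⟨⟨t, e⟩, ⟨e, e⟩⟩⟩⟩.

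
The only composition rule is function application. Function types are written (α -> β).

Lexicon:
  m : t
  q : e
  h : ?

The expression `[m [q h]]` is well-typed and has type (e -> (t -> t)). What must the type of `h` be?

[m [q h]] must have type (e -> (t -> t)). The sister m has type t; that is not a function onto (e -> (t -> t)), so [q h] must be the functor, of type (t -> (e -> (t -> t))).
[q h] must have type (t -> (e -> (t -> t))). The sister q has type e; that is not a function onto (t -> (e -> (t -> t))), so h must be the functor, of type (e -> (t -> (e -> (t -> t)))).

(e -> (t -> (e -> (t -> t))))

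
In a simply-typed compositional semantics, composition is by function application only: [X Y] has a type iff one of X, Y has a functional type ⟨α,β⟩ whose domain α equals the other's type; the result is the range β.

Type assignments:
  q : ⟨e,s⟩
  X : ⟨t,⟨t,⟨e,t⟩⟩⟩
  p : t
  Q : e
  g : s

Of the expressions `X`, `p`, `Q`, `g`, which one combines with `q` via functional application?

Q

X : ⟨t,⟨t,⟨e,t⟩⟩⟩ — does not combine with q.
p : t — does not combine with q.
Q — combines: q : ⟨e,s⟩ takes Q : e as argument, giving s.
g : s — does not combine with q.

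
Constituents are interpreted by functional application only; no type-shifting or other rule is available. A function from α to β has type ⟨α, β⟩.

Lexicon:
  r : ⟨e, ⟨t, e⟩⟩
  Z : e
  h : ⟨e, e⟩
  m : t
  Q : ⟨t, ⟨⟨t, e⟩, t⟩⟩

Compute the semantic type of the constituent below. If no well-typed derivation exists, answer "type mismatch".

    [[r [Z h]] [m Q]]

t

[Z h]: functor h : ⟨e, e⟩, argument Z : e; result e.
[r [Z h]]: functor r : ⟨e, ⟨t, e⟩⟩, argument [Z h] : e; result ⟨t, e⟩.
[m Q]: functor Q : ⟨t, ⟨⟨t, e⟩, t⟩⟩, argument m : t; result ⟨⟨t, e⟩, t⟩.
[[r [Z h]] [m Q]]: functor [m Q] : ⟨⟨t, e⟩, t⟩, argument [r [Z h]] : ⟨t, e⟩; result t.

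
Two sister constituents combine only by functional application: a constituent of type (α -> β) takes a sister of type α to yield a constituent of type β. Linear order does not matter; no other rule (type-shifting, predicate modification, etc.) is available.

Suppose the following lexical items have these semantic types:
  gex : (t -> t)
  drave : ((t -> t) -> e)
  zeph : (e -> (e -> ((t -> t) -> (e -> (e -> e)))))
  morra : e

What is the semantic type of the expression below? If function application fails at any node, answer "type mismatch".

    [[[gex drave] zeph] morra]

[gex drave] — drave of type ((t -> t) -> e) combines with gex of type (t -> t): type e.
[[gex drave] zeph] — zeph of type (e -> (e -> ((t -> t) -> (e -> (e -> e))))) combines with [gex drave] of type e: type (e -> ((t -> t) -> (e -> (e -> e)))).
[[[gex drave] zeph] morra] — [[gex drave] zeph] of type (e -> ((t -> t) -> (e -> (e -> e)))) combines with morra of type e: type ((t -> t) -> (e -> (e -> e))).

((t -> t) -> (e -> (e -> e)))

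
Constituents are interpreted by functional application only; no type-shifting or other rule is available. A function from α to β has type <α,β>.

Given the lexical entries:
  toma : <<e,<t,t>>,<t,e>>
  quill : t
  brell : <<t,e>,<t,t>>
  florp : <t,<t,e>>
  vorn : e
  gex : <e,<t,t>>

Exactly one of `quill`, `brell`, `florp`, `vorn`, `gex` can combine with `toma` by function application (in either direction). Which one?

quill : t — toma needs <e,<t,t>>; quill needs nothing (atomic); neither fits.
brell : <<t,e>,<t,t>> — toma needs <e,<t,t>>; brell needs <t,e>; neither fits.
florp : <t,<t,e>> — toma needs <e,<t,t>>; florp needs t; neither fits.
vorn : e — toma needs <e,<t,t>>; vorn needs nothing (atomic); neither fits.
gex — combines: toma : <<e,<t,t>>,<t,e>> takes gex : <e,<t,t>> as argument, giving <t,e>.

gex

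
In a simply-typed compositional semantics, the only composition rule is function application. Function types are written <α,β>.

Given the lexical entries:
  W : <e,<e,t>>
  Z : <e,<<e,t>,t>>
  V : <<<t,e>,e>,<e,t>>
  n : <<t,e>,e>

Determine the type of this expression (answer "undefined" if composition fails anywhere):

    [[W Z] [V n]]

undefined

[W Z]: <e,<e,t>> and <e,<<e,t>,t>> cannot combine by function application — type clash.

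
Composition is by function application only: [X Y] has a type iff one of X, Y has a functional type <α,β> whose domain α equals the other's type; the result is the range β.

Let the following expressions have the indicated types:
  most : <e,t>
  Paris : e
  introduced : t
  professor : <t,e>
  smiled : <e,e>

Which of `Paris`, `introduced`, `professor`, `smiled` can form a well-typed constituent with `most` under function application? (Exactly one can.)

Paris

Paris — combines: most : <e,t> takes Paris : e as argument, giving t.
introduced : t — does not combine with most.
professor : <t,e> — does not combine with most.
smiled : <e,e> — does not combine with most.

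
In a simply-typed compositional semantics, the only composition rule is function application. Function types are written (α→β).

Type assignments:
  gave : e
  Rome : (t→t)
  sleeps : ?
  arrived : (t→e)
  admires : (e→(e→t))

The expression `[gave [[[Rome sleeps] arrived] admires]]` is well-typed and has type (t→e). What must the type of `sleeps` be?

[gave [[[Rome sleeps] arrived] admires]] is required to be (t→e). gave : e cannot yield (t→e) as functor, so [[[Rome sleeps] arrived] admires] : (e→(t→e)).
[[[Rome sleeps] arrived] admires] is required to be (e→(t→e)). admires : (e→(e→t)) cannot yield (e→(t→e)) as functor, so [[Rome sleeps] arrived] : ((e→(e→t))→(e→(t→e))).
[[Rome sleeps] arrived] is required to be ((e→(e→t))→(e→(t→e))). arrived : (t→e) cannot yield ((e→(e→t))→(e→(t→e))) as functor, so [Rome sleeps] : ((t→e)→((e→(e→t))→(e→(t→e)))).
[Rome sleeps] is required to be ((t→e)→((e→(e→t))→(e→(t→e)))). Rome : (t→t) cannot yield ((t→e)→((e→(e→t))→(e→(t→e)))) as functor, so sleeps : ((t→t)→((t→e)→((e→(e→t))→(e→(t→e))))).

((t→t)→((t→e)→((e→(e→t))→(e→(t→e)))))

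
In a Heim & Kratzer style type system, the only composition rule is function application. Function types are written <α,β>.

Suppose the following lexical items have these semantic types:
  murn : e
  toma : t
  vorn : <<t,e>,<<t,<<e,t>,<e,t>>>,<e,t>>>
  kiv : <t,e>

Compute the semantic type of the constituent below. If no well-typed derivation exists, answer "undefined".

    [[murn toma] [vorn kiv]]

At [murn toma]: neither e nor t can take the other as argument; the node is ill-typed.

undefined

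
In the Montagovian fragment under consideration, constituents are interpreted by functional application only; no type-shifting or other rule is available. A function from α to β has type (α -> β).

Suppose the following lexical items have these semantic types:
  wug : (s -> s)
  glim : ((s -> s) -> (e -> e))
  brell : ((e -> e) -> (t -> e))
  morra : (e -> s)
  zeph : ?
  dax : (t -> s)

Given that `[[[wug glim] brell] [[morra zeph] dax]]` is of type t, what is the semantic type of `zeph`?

For [[[wug glim] brell] [[morra zeph] dax]] to have type t with [[wug glim] brell] of type (t -> e), [[morra zeph] dax] must be the function: [[morra zeph] dax] : ((t -> e) -> t).
For [[morra zeph] dax] to have type ((t -> e) -> t) with dax of type (t -> s), [morra zeph] must be the function: [morra zeph] : ((t -> s) -> ((t -> e) -> t)).
For [morra zeph] to have type ((t -> s) -> ((t -> e) -> t)) with morra of type (e -> s), zeph must be the function: zeph : ((e -> s) -> ((t -> s) -> ((t -> e) -> t))).

((e -> s) -> ((t -> s) -> ((t -> e) -> t)))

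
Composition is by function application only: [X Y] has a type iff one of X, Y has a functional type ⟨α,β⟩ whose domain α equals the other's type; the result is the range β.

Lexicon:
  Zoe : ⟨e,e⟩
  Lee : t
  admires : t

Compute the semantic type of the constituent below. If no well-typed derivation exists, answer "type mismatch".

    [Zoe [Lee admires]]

[Lee admires]: t and t cannot combine by function application — type clash.

type mismatch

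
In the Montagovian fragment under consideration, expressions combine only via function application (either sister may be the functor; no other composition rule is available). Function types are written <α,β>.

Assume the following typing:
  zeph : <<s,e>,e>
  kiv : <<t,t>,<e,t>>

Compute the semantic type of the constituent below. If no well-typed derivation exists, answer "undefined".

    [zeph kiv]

undefined

[zeph kiv]: <<s,e>,e> and <<t,t>,<e,t>> cannot combine by function application — type clash.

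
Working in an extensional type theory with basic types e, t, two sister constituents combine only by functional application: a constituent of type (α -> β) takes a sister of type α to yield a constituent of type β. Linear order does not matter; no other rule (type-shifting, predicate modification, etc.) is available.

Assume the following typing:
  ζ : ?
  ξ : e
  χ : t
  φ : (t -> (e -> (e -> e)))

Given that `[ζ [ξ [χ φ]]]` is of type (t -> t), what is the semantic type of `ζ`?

((e -> e) -> (t -> t))

[ζ [ξ [χ φ]]] must have type (t -> t). The sister [ξ [χ φ]] has type (e -> e); that is not a function onto (t -> t), so ζ must be the functor, of type ((e -> e) -> (t -> t)).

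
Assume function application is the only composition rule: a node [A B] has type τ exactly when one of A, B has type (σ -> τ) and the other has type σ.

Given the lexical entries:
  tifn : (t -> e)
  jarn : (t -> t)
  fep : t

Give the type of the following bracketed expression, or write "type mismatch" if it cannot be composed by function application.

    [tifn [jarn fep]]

e

[jarn fep]: (t -> t) applied to t yields t.
[tifn [jarn fep]]: (t -> e) applied to t yields e.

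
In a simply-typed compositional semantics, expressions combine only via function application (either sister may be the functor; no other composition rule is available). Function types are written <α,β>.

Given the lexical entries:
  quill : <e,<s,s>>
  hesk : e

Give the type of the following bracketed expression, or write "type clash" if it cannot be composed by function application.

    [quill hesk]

[quill hesk] — quill of type <e,<s,s>> combines with hesk of type e: type <s,s>.

<s,s>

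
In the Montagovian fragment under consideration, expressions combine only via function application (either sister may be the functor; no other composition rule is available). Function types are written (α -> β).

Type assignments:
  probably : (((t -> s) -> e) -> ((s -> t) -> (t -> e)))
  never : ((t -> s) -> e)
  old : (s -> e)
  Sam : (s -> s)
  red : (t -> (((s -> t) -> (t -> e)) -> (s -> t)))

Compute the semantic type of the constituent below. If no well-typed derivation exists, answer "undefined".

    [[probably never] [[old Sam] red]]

[probably never]: probably is (((t -> s) -> e) -> ((s -> t) -> (t -> e))), never is ((t -> s) -> e); result ((s -> t) -> (t -> e)).
At [old Sam]: neither (s -> e) nor (s -> s) can take the other as argument; the node is ill-typed.

undefined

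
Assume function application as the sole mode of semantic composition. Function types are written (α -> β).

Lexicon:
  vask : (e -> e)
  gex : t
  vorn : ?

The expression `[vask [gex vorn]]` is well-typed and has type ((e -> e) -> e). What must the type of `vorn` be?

(t -> ((e -> e) -> ((e -> e) -> e)))

[vask [gex vorn]] must have type ((e -> e) -> e). The sister vask has type (e -> e); that is not a function onto ((e -> e) -> e), so [gex vorn] must be the functor, of type ((e -> e) -> ((e -> e) -> e)).
[gex vorn] must have type ((e -> e) -> ((e -> e) -> e)). The sister gex has type t; that is not a function onto ((e -> e) -> ((e -> e) -> e)), so vorn must be the functor, of type (t -> ((e -> e) -> ((e -> e) -> e))).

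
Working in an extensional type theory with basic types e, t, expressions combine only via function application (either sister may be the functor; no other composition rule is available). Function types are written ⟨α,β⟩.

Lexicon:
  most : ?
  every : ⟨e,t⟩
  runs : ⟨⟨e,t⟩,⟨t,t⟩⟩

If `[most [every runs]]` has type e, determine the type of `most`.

⟨⟨t,t⟩,e⟩

At [most [every runs]] (required: e): [every runs] is ⟨t,t⟩, which is not a function with range e; hence most is the functor — type ⟨⟨t,t⟩,e⟩.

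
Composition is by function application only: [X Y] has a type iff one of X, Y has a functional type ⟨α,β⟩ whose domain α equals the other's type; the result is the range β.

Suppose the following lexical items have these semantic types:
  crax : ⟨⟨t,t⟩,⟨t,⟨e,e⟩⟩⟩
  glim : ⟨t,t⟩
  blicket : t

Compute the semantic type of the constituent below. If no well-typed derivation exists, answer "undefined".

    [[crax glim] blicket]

⟨e,e⟩

[crax glim]: crax is ⟨⟨t,t⟩,⟨t,⟨e,e⟩⟩⟩, glim is ⟨t,t⟩; result ⟨t,⟨e,e⟩⟩.
[[crax glim] blicket]: [crax glim] is ⟨t,⟨e,e⟩⟩, blicket is t; result ⟨e,e⟩.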